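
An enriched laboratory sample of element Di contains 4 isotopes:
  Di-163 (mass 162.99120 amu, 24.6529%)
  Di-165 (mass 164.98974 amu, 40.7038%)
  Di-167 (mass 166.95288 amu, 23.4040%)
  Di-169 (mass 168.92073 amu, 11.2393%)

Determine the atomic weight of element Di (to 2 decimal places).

165.40 amu

The abundance-weighted mean is 0.246529 × 162.99120 + 0.407038 × 164.98974 + 0.234040 × 166.95288 + 0.112393 × 168.92073
= 40.182058 + 67.157094 + 39.073652 + 18.985508 = 165.398312 amu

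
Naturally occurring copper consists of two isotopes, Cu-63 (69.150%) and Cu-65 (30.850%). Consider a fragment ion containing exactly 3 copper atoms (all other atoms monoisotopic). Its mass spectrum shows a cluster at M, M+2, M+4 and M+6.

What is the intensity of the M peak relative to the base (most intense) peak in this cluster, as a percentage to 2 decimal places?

74.72%

Term probabilities: M 0.3307, M+2 0.4425, M+4 0.1974, M+6 0.0294. Base peak = M+2.
P(M+2) = C(3,1) × 0.69150^2 × 0.30850^1 = 3 × 0.47817225 × 0.3085 = 0.442548 (base)
P(M) = C(3,0) × 0.69150^3 × 0.30850^0 = 1 × 0.33065611 × 1.0000 = 0.330656
Relative intensity = 0.330656 / 0.442548 × 100 = 74.72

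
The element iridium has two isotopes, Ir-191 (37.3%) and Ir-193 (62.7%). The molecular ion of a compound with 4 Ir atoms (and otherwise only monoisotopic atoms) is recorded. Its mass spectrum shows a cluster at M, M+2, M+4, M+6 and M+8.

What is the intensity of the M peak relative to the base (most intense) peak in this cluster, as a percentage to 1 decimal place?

(0.373 + 0.627)^4 gives M 0.0194, M+2 0.1302, M+4 0.3282, M+6 0.3678, M+8 0.1546; the largest is M+6.
P(M+6) = C(4,3) × 0.373^1 × 0.627^3 = 4 × 0.3730 × 0.24649188 = 0.367766 (base)
P(M) = C(4,0) × 0.373^4 × 0.627^0 = 1 × 0.01935688 × 1.0000 = 0.019357
Relative intensity = 0.019357 / 0.367766 × 100 = 5.3

5.3%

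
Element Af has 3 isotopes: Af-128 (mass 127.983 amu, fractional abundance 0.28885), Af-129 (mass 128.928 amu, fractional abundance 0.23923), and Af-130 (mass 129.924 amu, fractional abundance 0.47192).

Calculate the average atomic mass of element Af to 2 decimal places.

129.13 amu

Ar = Σ fᵢ·mᵢ = 0.28885 × 127.983 + 0.23923 × 128.928 + 0.47192 × 129.924
= 36.9679 + 30.8434 + 61.3137 = 129.1250 amu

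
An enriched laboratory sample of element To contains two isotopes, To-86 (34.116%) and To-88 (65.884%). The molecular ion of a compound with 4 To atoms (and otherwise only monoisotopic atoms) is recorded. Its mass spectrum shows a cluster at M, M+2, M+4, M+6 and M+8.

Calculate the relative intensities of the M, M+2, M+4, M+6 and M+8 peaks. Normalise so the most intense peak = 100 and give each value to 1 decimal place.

3.5 : 26.8 : 77.7 : 100.0 : 48.3

Each To atom is independently To-86 (p = 0.34116) or To-88 (q = 0.65884); the cluster is the binomial expansion (p + q)^4.
P(M) = 0.34116^4 = 0.013547
P(M+2) = 4 × 0.34116^3 × 0.65884^1 = 0.104644
P(M+4) = 6 × 0.34116^2 × 0.65884^2 = 0.303129
P(M+6) = 4 × 0.34116^1 × 0.65884^3 = 0.390264
P(M+8) = 0.65884^4 = 0.188417
The M+6 peak is largest (0.390264); scaling to 100 gives 3.5 : 26.8 : 77.7 : 100.0 : 48.3.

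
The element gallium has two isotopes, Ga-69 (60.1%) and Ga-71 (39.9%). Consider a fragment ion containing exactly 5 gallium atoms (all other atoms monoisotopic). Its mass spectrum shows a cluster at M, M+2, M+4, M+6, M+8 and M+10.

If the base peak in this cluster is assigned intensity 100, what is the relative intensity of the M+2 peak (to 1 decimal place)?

(0.601 + 0.399)^5 gives M 0.0784, M+2 0.2603, M+4 0.3456, M+6 0.2294, M+8 0.0762, M+10 0.0101; the largest is M+4.
P(M+4) = C(5,2) × 0.601^3 × 0.399^2 = 10 × 0.2170818 × 0.159201 = 0.345596 (base)
P(M+2) = C(5,1) × 0.601^4 × 0.399^1 = 5 × 0.13046616 × 0.3990 = 0.260280
Relative intensity = 0.260280 / 0.345596 × 100 = 75.3

75.3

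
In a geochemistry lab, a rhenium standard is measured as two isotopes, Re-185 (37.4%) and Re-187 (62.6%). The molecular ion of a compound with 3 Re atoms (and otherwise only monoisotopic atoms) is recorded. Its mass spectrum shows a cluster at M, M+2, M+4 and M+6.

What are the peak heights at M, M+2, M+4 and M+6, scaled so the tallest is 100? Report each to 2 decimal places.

Each Re atom is independently Re-185 (p = 0.374) or Re-187 (q = 0.626); the cluster is the binomial expansion (p + q)^3.
P(M) = 0.374^3 = 0.052314
P(M+2) = 3 × 0.374^2 × 0.626^1 = 0.262687
P(M+4) = 3 × 0.374^1 × 0.626^2 = 0.439685
P(M+6) = 0.626^3 = 0.245314
The M+4 peak is largest (0.439685); scaling to 100 gives 11.90 : 59.74 : 100.00 : 55.79.

11.90 : 59.74 : 100.00 : 55.79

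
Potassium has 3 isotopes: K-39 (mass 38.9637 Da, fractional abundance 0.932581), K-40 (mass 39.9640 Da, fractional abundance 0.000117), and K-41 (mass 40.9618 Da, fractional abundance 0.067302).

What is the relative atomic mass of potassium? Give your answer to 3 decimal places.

Average mass = Σ (abundance × isotope mass) = 0.932581 × 38.9637 + 0.000117 × 39.9640 + 0.067302 × 40.9618
= 36.33681 + 0.00468 + 2.75681 = 39.09830 Da

39.098 Da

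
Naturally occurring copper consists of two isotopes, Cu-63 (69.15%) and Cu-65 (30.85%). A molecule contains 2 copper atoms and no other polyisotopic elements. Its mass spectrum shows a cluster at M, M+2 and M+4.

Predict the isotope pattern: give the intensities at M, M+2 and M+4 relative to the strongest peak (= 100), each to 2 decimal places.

Expanding (0.6915 + 0.3085)^2:
P(M) = 0.6915^2 = 0.478172
P(M+2) = 2 × 0.6915^1 × 0.3085^1 = 0.426656
P(M+4) = 0.3085^2 = 0.095172
The M peak is largest (0.478172); scaling to 100 gives 100.00 : 89.23 : 19.90.

100.00 : 89.23 : 19.90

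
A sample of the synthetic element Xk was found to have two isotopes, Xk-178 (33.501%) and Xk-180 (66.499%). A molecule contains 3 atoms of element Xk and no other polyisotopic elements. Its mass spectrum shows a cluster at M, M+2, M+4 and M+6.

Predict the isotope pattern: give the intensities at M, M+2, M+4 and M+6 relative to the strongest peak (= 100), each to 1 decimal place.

8.5 : 50.4 : 100.0 : 66.2

Expanding (0.33501 + 0.66499)^3:
P(M) = 0.33501^3 = 0.037599
P(M+2) = 3 × 0.33501^2 × 0.66499^1 = 0.223899
P(M+4) = 3 × 0.33501^1 × 0.66499^2 = 0.444436
P(M+6) = 0.66499^3 = 0.294066
The M+4 peak is largest (0.444436); scaling to 100 gives 8.5 : 50.4 : 100.0 : 66.2.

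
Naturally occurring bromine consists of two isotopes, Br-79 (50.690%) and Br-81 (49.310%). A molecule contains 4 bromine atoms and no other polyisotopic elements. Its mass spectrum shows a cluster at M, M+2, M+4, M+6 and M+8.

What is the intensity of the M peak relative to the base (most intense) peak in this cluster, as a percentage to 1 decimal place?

17.6%

Binomial terms of (0.50690 + 0.49310)^4: M 0.0660, M+2 0.2569, M+4 0.3749, M+6 0.2431, M+8 0.0591 → M+4 is the base peak.
P(M+4) = C(4,2) × 0.50690^2 × 0.49310^2 = 6 × 0.25694761 × 0.24314761 = 0.374857 (base)
P(M) = C(4,0) × 0.50690^4 × 0.49310^0 = 1 × 0.06602207 × 1.0000 = 0.066022
Relative intensity = 0.066022 / 0.374857 × 100 = 17.6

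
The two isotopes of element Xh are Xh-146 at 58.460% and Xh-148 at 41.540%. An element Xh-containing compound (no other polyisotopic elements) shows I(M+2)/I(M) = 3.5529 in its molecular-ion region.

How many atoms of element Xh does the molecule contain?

The M+2/M ratio from n Xh atoms is n · q/p = n · 0.41540/0.58460.
n = 3.5529 × 0.58460/0.41540 = 5.00 ≈ 5

5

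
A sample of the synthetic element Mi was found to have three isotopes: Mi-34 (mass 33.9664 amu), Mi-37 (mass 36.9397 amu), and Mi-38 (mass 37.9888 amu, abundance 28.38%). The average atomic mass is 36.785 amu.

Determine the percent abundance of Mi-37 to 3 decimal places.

The remaining 71.62% is split between Mi-34 (fraction x) and Mi-37 (fraction 0.7162 − x).
Substituting: 33.9664x + 36.9397(0.7162 − x) = 26.00377856
(33.9664 − 36.9397)x = -0.45243458  ⇒  x = 0.15217, y = 0.56403
Mi-34: 15.217%, Mi-37: 56.403%.

56.403%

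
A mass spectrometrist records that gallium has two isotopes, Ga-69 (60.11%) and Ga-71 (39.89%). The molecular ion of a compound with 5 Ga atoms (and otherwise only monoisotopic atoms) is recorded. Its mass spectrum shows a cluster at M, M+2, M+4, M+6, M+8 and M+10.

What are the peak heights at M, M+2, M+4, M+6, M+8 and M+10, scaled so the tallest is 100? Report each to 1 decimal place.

22.7 : 75.3 : 100.0 : 66.4 : 22.0 : 2.9

The 5 Ga atoms are independent, so intensities follow the terms of (0.6011 + 0.3989)^5.
P(M) = 0.6011^5 = 0.078475
P(M+2) = 5 × 0.6011^4 × 0.3989^1 = 0.260388
P(M+4) = 10 × 0.6011^3 × 0.3989^2 = 0.345596
P(M+6) = 10 × 0.6011^2 × 0.3989^3 = 0.229343
P(M+8) = 5 × 0.6011^1 × 0.3989^4 = 0.076098
P(M+10) = 0.3989^5 = 0.010100
The M+4 peak is largest (0.345596); scaling to 100 gives 22.7 : 75.3 : 100.0 : 66.4 : 22.0 : 2.9.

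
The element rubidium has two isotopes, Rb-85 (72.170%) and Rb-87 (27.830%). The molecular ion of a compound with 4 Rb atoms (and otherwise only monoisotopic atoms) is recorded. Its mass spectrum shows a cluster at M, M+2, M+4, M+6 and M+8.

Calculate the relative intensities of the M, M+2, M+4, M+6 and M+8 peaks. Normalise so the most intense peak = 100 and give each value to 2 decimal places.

The 4 Rb atoms are independent, so intensities follow the terms of (0.72170 + 0.27830)^4.
P(M) = 0.72170^4 = 0.271286
P(M+2) = 4 × 0.72170^3 × 0.27830^1 = 0.418450
P(M+4) = 6 × 0.72170^2 × 0.27830^2 = 0.242042
P(M+6) = 4 × 0.72170^1 × 0.27830^3 = 0.062224
P(M+8) = 0.27830^4 = 0.005999
The M+2 peak is largest (0.418450); scaling to 100 gives 64.83 : 100.00 : 57.84 : 14.87 : 1.43.

64.83 : 100.00 : 57.84 : 14.87 : 1.43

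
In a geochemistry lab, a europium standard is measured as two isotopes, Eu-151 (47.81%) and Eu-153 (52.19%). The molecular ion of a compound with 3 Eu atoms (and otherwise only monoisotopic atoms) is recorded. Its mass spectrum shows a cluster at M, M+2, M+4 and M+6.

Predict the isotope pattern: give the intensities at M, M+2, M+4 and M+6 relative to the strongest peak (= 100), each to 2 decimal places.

27.97 : 91.61 : 100.00 : 36.39

Expanding (0.4781 + 0.5219)^3:
P(M) = 0.4781^3 = 0.109284
P(M+2) = 3 × 0.4781^2 × 0.5219^1 = 0.357887
P(M+4) = 3 × 0.4781^1 × 0.5219^2 = 0.390674
P(M+6) = 0.5219^3 = 0.142155
The M+4 peak is largest (0.390674); scaling to 100 gives 27.97 : 91.61 : 100.00 : 36.39.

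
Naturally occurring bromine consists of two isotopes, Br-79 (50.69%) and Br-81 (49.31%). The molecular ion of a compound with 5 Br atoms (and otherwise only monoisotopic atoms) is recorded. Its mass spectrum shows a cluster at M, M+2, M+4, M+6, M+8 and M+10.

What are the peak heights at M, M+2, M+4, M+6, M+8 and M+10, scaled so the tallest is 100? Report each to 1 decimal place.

The 5 Br atoms are independent, so intensities follow the terms of (0.5069 + 0.4931)^5.
P(M) = 0.5069^5 = 0.033467
P(M+2) = 5 × 0.5069^4 × 0.4931^1 = 0.162777
P(M+4) = 10 × 0.5069^3 × 0.4931^2 = 0.316692
P(M+6) = 10 × 0.5069^2 × 0.4931^3 = 0.308070
P(M+8) = 5 × 0.5069^1 × 0.4931^4 = 0.149842
P(M+10) = 0.4931^5 = 0.029152
The M+4 peak is largest (0.316692); scaling to 100 gives 10.6 : 51.4 : 100.0 : 97.3 : 47.3 : 9.2.

10.6 : 51.4 : 100.0 : 97.3 : 47.3 : 9.2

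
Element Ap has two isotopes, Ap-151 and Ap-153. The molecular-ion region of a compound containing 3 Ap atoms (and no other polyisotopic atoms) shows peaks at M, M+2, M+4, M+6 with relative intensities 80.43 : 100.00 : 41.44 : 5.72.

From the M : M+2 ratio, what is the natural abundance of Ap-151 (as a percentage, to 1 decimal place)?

Write p for the Ap-151 fraction. I(M+2)/I(M) = [C(3,1)·p^2·(1−p)] / p^3 = 3·(1−p)/p = 100.00/80.43 = 1.2433
(1−p)/p = 1.2433/3 = 0.4144  ⇒  p = 1/(1 + 0.4144) = 0.7070
Ap-151: 70.7%, Ap-153: 29.3%.

70.7%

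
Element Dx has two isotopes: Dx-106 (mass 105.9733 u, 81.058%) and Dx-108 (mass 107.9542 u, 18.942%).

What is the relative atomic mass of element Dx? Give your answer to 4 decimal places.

106.3485 u

The abundance-weighted mean is 0.81058 × 105.9733 + 0.18942 × 107.9542
= 85.89984 + 20.44868 = 106.34852 u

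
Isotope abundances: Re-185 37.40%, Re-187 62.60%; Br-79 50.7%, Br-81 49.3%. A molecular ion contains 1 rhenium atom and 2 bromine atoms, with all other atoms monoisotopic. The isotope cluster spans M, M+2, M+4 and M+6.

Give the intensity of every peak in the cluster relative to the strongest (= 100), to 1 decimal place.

23.8 : 86.1 : 100.0 : 37.7

Rhenium pattern (n=1): 0.3740 : 0.6260
Bromine pattern (n=2): 0.257049 : 0.499902 : 0.243049
Convolve the two distributions (both contribute in 2-u steps):
  M: 0.3740×0.257049 = 0.096136
  M+2: 0.3740×0.499902 + 0.6260×0.257049 = 0.347876
  M+4: 0.3740×0.243049 + 0.6260×0.499902 = 0.403839
  M+6: 0.6260×0.243049 = 0.152149
Scale to base peak (0.403839) = 100: 23.8 : 86.1 : 100.0 : 37.7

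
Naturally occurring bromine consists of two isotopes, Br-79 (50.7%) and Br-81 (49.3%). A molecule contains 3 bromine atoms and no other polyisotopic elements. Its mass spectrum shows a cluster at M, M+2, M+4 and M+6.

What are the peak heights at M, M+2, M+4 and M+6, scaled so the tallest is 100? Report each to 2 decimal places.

34.28 : 100.00 : 97.24 : 31.52

Expanding (0.507 + 0.493)^3:
P(M) = 0.507^3 = 0.130324
P(M+2) = 3 × 0.507^2 × 0.493^1 = 0.380175
P(M+4) = 3 × 0.507^1 × 0.493^2 = 0.369678
P(M+6) = 0.493^3 = 0.119823
The M+2 peak is largest (0.380175); scaling to 100 gives 34.28 : 100.00 : 97.24 : 31.52.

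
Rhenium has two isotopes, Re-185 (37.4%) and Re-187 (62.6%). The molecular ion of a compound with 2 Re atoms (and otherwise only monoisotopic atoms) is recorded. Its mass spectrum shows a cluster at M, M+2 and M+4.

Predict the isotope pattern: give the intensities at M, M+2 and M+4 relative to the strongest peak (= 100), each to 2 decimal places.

Each Re atom is independently Re-185 (p = 0.374) or Re-187 (q = 0.626); the cluster is the binomial expansion (p + q)^2.
P(M) = 0.374^2 = 0.139876
P(M+2) = 2 × 0.374^1 × 0.626^1 = 0.468248
P(M+4) = 0.626^2 = 0.391876
The M+2 peak is largest (0.468248); scaling to 100 gives 29.87 : 100.00 : 83.69.

29.87 : 100.00 : 83.69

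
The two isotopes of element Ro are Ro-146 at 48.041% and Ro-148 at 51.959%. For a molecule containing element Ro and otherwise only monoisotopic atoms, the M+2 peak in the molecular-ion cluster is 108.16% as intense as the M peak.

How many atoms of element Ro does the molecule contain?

The M+2/M ratio from n Ro atoms is n · q/p = n · 0.51959/0.48041.
n = 1.0816 × 0.48041/0.51959 = 1.00 ≈ 1

1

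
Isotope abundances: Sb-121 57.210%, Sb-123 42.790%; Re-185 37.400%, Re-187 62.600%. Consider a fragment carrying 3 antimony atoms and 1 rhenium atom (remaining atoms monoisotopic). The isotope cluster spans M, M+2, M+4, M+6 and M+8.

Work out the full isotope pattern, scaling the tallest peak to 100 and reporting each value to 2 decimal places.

Antimony pattern (n=3): 0.18724742 : 0.42015297 : 0.3142518 : 0.07834781
Rhenium pattern (n=1): 0.3740 : 0.6260
Convolve the two distributions (both contribute in 2-u steps):
  M: 0.18724742×0.3740 = 0.070031
  M+2: 0.18724742×0.6260 + 0.42015297×0.3740 = 0.274354
  M+4: 0.42015297×0.6260 + 0.3142518×0.3740 = 0.380546
  M+6: 0.3142518×0.6260 + 0.07834781×0.3740 = 0.226024
  M+8: 0.07834781×0.6260 = 0.049046
Scale to base peak (0.380546) = 100: 18.40 : 72.09 : 100.00 : 59.39 : 12.89

18.40 : 72.09 : 100.00 : 59.39 : 12.89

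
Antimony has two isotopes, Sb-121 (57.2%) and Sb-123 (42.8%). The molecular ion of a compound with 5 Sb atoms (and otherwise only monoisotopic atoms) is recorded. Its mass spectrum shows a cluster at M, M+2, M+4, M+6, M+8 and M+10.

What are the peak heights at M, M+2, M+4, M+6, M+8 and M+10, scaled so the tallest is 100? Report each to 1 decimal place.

17.9 : 66.8 : 100.0 : 74.8 : 28.0 : 4.2

Expanding (0.572 + 0.428)^5:
P(M) = 0.572^5 = 0.061232
P(M+2) = 5 × 0.572^4 × 0.428^1 = 0.229086
P(M+4) = 10 × 0.572^3 × 0.428^2 = 0.342827
P(M+6) = 10 × 0.572^2 × 0.428^3 = 0.256521
P(M+8) = 5 × 0.572^1 × 0.428^4 = 0.095971
P(M+10) = 0.428^5 = 0.014362
The M+4 peak is largest (0.342827); scaling to 100 gives 17.9 : 66.8 : 100.0 : 74.8 : 28.0 : 4.2.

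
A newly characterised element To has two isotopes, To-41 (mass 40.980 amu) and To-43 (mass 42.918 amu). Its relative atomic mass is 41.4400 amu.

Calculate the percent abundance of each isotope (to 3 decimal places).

To-41: 76.264%, To-43: 23.736%

With x = fraction of To-41 (so To-43 is 1 − x):
40.980·x + 42.918·(1 − x) = 41.4400
(40.980 − 42.918)·x = 41.4400 − 42.918
x = -1.4780 / -1.938 = 0.76264 → 76.264% To-41, 23.736% To-43.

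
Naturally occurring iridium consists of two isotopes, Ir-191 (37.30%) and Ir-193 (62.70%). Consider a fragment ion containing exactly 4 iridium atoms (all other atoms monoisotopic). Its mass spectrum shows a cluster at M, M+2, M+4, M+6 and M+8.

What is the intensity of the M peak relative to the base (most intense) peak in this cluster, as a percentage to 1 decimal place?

(0.3730 + 0.6270)^4 gives M 0.0194, M+2 0.1302, M+4 0.3282, M+6 0.3678, M+8 0.1546; the largest is M+6.
P(M+6) = C(4,3) × 0.3730^1 × 0.6270^3 = 4 × 0.3730 × 0.24649188 = 0.367766 (base)
P(M) = C(4,0) × 0.3730^4 × 0.6270^0 = 1 × 0.01935688 × 1.0000 = 0.019357
Relative intensity = 0.019357 / 0.367766 × 100 = 5.3

5.3%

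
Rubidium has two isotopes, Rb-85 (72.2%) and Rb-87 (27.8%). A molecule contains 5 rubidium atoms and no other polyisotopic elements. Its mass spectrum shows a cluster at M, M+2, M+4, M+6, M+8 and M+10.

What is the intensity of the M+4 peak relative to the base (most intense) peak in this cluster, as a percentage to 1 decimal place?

77.0%

(0.722 + 0.278)^5 gives M 0.1962, M+2 0.3777, M+4 0.2909, M+6 0.1120, M+8 0.0216, M+10 0.0017; the largest is M+2.
P(M+2) = C(5,1) × 0.722^4 × 0.278^1 = 5 × 0.27173701 × 0.2780 = 0.377714 (base)
P(M+4) = C(5,2) × 0.722^3 × 0.278^2 = 10 × 0.37636705 × 0.077284 = 0.290872
Relative intensity = 0.290872 / 0.377714 × 100 = 77.0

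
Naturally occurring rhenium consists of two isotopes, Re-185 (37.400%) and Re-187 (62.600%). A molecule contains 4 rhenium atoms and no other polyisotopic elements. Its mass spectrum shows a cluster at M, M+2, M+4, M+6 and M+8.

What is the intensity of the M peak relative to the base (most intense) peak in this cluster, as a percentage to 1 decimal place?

5.3%

(0.37400 + 0.62600)^4 gives M 0.0196, M+2 0.1310, M+4 0.3289, M+6 0.3670, M+8 0.1536; the largest is M+6.
P(M+6) = C(4,3) × 0.37400^1 × 0.62600^3 = 4 × 0.3740 × 0.24531438 = 0.366990 (base)
P(M) = C(4,0) × 0.37400^4 × 0.62600^0 = 1 × 0.0195653 × 1.0000 = 0.019565
Relative intensity = 0.019565 / 0.366990 × 100 = 5.3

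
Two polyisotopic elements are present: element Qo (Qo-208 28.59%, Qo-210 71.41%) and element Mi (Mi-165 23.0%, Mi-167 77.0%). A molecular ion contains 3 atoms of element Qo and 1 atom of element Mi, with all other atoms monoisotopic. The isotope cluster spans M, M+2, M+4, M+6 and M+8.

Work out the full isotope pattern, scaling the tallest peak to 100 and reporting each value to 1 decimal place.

Element Qo pattern (n=3): 0.02336913 : 0.17510905 : 0.43737452 : 0.3641473
Element Mi pattern (n=1): 0.2300 : 0.7700
Convolve the two distributions (both contribute in 2-u steps):
  M: 0.02336913×0.2300 = 0.005375
  M+2: 0.02336913×0.7700 + 0.17510905×0.2300 = 0.058269
  M+4: 0.17510905×0.7700 + 0.43737452×0.2300 = 0.235430
  M+6: 0.43737452×0.7700 + 0.3641473×0.2300 = 0.420532
  M+8: 0.3641473×0.7700 = 0.280393
Scale to base peak (0.420532) = 100: 1.3 : 13.9 : 56.0 : 100.0 : 66.7

1.3 : 13.9 : 56.0 : 100.0 : 66.7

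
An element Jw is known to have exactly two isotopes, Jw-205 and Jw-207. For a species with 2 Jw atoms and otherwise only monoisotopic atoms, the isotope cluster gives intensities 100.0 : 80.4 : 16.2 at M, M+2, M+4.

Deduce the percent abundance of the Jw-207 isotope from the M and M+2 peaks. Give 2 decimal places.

28.67%

Let p = fractional abundance of Jw-205. I(M+2)/I(M) = [C(2,1)·p^1·(1−p)] / p^2 = 2·(1−p)/p = 80.4/100.0 = 0.8040
(1−p)/p = 0.8040/2 = 0.4020  ⇒  p = 1/(1 + 0.4020) = 0.7133
Jw-205: 71.33%, Jw-207: 28.67%.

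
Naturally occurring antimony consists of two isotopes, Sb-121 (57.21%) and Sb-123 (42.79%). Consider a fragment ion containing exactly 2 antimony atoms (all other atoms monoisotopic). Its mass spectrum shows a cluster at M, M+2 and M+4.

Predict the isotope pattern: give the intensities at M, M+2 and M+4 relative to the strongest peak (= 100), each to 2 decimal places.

Each Sb atom is independently Sb-121 (p = 0.5721) or Sb-123 (q = 0.4279); the cluster is the binomial expansion (p + q)^2.
P(M) = 0.5721^2 = 0.327298
P(M+2) = 2 × 0.5721^1 × 0.4279^1 = 0.489603
P(M+4) = 0.4279^2 = 0.183098
The M+2 peak is largest (0.489603); scaling to 100 gives 66.85 : 100.00 : 37.40.

66.85 : 100.00 : 37.40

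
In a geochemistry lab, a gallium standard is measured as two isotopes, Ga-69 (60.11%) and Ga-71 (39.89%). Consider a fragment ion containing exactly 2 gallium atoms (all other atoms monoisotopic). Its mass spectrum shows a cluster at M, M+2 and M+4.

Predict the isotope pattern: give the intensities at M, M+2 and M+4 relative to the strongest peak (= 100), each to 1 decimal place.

75.3 : 100.0 : 33.2

The 2 Ga atoms are independent, so intensities follow the terms of (0.6011 + 0.3989)^2.
P(M) = 0.6011^2 = 0.361321
P(M+2) = 2 × 0.6011^1 × 0.3989^1 = 0.479558
P(M+4) = 0.3989^2 = 0.159121
The M+2 peak is largest (0.479558); scaling to 100 gives 75.3 : 100.0 : 33.2.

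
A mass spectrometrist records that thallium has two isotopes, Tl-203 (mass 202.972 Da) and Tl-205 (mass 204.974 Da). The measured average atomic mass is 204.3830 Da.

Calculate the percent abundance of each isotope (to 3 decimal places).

Tl-203: 29.520%, Tl-205: 70.480%

With x = fraction of Tl-203 (so Tl-205 is 1 − x):
202.972·x + 204.974·(1 − x) = 204.3830
(202.972 − 204.974)·x = 204.3830 − 204.974
x = -0.5910 / -2.002 = 0.29520 → 29.520% Tl-203, 70.480% Tl-205.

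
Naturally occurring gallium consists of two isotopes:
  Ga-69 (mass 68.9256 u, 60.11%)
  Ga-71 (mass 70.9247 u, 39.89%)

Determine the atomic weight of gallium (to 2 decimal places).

Ar = Σ fᵢ·mᵢ = 0.6011 × 68.9256 + 0.3989 × 70.9247
= 41.43118 + 28.29186 = 69.72304 u

69.72 u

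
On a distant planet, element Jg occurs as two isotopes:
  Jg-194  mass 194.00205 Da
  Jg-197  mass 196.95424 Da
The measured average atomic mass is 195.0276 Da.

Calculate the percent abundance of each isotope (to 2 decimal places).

Jg-194: 65.26%, Jg-197: 34.74%

Writing the weighted mean with unknown fraction x of Jg-194:
194.00205·x + 196.95424·(1 − x) = 195.0276
(194.00205 − 196.95424)·x = 195.0276 − 196.95424
x = -1.92664 / -2.95219 = 0.65261 → 65.26% Jg-194, 34.74% Jg-197.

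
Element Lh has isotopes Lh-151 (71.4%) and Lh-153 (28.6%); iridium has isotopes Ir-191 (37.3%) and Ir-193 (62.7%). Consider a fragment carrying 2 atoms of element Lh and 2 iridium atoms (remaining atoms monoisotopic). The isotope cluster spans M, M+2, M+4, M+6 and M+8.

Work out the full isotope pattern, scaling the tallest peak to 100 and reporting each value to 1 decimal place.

Element Lh pattern (n=2): 0.509796 : 0.408408 : 0.081796
Iridium pattern (n=2): 0.139129 : 0.467742 : 0.393129
Convolve the two distributions (both contribute in 2-u steps):
  M: 0.509796×0.139129 = 0.070927
  M+2: 0.509796×0.467742 + 0.408408×0.139129 = 0.295274
  M+4: 0.509796×0.393129 + 0.408408×0.467742 + 0.081796×0.139129 = 0.402825
  M+6: 0.408408×0.393129 + 0.081796×0.467742 = 0.198816
  M+8: 0.081796×0.393129 = 0.032156
Scale to base peak (0.402825) = 100: 17.6 : 73.3 : 100.0 : 49.4 : 8.0

17.6 : 73.3 : 100.0 : 49.4 : 8.0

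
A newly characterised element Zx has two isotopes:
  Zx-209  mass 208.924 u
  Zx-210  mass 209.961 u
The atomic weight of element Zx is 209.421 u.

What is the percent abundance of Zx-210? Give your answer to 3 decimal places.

47.927%

Let x be the fractional abundance of Zx-209; then Zx-210 has abundance 1 − x.
208.924·x + 209.961·(1 − x) = 209.421
(208.924 − 209.961)·x = 209.421 − 209.961
x = -0.540 / -1.037 = 0.52073 → 52.073% Zx-209, 47.927% Zx-210.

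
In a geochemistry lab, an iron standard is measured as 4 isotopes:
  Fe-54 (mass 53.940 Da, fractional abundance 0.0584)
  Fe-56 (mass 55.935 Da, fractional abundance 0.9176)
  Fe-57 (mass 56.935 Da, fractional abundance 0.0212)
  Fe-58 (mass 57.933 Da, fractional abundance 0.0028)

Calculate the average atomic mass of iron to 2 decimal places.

55.85 Da

Ar = Σ fᵢ·mᵢ = 0.0584 × 53.940 + 0.9176 × 55.935 + 0.0212 × 56.935 + 0.0028 × 57.933
= 3.1501 + 51.3260 + 1.2070 + 0.1622 = 55.8453 Da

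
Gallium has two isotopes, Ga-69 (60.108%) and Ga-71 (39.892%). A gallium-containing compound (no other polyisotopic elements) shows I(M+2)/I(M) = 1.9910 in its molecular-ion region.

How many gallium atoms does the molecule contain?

With n Ga atoms, P(M+2)/P(M) = C(n,1)·p^(n−1)q / p^n = n·q/p = n · 0.39892/0.60108.
n = 1.9910 × 0.60108/0.39892 = 3.00 ≈ 3

3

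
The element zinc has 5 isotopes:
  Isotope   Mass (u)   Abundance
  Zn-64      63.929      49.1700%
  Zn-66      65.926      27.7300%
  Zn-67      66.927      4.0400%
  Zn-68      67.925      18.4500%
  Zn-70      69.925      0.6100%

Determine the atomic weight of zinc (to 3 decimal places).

Ar = Σ fᵢ·mᵢ = 0.491700 × 63.929 + 0.277300 × 65.926 + 0.040400 × 66.927 + 0.184500 × 67.925 + 0.006100 × 69.925
= 31.4339 + 18.2813 + 2.7039 + 12.5322 + 0.4265 = 65.3778 u

65.378 u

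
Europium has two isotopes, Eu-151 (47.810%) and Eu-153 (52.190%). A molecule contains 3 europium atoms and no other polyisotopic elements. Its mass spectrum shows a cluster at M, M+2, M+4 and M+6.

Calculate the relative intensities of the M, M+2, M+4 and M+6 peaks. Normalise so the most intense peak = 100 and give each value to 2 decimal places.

Expanding (0.47810 + 0.52190)^3:
P(M) = 0.47810^3 = 0.109284
P(M+2) = 3 × 0.47810^2 × 0.52190^1 = 0.357887
P(M+4) = 3 × 0.47810^1 × 0.52190^2 = 0.390674
P(M+6) = 0.52190^3 = 0.142155
The M+4 peak is largest (0.390674); scaling to 100 gives 27.97 : 91.61 : 100.00 : 36.39.

27.97 : 91.61 : 100.00 : 36.39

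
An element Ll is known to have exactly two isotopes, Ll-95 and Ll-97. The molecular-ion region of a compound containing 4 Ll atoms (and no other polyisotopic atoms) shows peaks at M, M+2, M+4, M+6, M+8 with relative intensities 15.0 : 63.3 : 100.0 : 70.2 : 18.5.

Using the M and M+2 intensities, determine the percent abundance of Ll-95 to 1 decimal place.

48.7%

Write p for the Ll-95 fraction. I(M+2)/I(M) = [C(4,1)·p^3·(1−p)] / p^4 = 4·(1−p)/p = 63.3/15.0 = 4.2200
(1−p)/p = 4.2200/4 = 1.0550  ⇒  p = 1/(1 + 1.0550) = 0.4866
Ll-95: 48.7%, Ll-97: 51.3%.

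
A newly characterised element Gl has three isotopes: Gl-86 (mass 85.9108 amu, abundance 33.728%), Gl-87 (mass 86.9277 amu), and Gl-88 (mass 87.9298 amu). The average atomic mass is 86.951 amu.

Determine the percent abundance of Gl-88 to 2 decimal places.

The remaining 66.272% is split between Gl-87 (fraction x) and Gl-88 (fraction 0.66272 − x).
Substituting: 86.9277x + 87.9298(0.66272 − x) = 57.975005376
(86.9277 − 87.9298)x = -0.29783168  ⇒  x = 0.29721, y = 0.36551
Gl-87: 29.72%, Gl-88: 36.55%.

36.55%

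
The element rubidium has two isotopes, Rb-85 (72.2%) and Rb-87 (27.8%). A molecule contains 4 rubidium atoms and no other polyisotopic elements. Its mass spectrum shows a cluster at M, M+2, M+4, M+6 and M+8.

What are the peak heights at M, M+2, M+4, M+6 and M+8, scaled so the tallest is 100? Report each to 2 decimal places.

Expanding (0.722 + 0.278)^4:
P(M) = 0.722^4 = 0.271737
P(M+2) = 4 × 0.722^3 × 0.278^1 = 0.418520
P(M+4) = 6 × 0.722^2 × 0.278^2 = 0.241721
P(M+6) = 4 × 0.722^1 × 0.278^3 = 0.062049
P(M+8) = 0.278^4 = 0.005973
The M+2 peak is largest (0.418520); scaling to 100 gives 64.93 : 100.00 : 57.76 : 14.83 : 1.43.

64.93 : 100.00 : 57.76 : 14.83 : 1.43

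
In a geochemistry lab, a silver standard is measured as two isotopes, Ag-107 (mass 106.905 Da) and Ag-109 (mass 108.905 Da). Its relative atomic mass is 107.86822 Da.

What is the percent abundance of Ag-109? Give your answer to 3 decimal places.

48.161%

Writing the weighted mean with unknown fraction x of Ag-107:
106.905·x + 108.905·(1 − x) = 107.86822
(106.905 − 108.905)·x = 107.86822 − 108.905
x = -1.03678 / -2.000 = 0.51839 → 51.839% Ag-107, 48.161% Ag-109.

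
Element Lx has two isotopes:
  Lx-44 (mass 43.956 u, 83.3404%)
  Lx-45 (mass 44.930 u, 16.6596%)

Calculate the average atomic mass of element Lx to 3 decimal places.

Ar = Σ fᵢ·mᵢ = 0.833404 × 43.956 + 0.166596 × 44.930
= 36.6331 + 7.4852 = 44.1183 u

44.118 u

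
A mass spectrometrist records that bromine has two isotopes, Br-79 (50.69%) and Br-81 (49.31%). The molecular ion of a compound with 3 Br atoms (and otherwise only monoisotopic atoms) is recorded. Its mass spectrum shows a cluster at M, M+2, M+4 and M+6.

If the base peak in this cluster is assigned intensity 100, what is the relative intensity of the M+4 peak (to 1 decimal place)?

(0.5069 + 0.4931)^3 gives M 0.1302, M+2 0.3801, M+4 0.3698, M+6 0.1199; the largest is M+2.
P(M+2) = C(3,1) × 0.5069^2 × 0.4931^1 = 3 × 0.25694761 × 0.4931 = 0.380103 (base)
P(M+4) = C(3,2) × 0.5069^1 × 0.4931^2 = 3 × 0.5069 × 0.24314761 = 0.369755
Relative intensity = 0.369755 / 0.380103 × 100 = 97.3

97.3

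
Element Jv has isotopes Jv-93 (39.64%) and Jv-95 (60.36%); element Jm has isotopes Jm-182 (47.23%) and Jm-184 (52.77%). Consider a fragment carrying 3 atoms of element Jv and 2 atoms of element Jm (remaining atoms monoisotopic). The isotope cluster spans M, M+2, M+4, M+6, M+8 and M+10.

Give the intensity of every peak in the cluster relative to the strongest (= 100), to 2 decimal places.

4.04 : 27.46 : 74.31 : 100.00 : 66.89 : 17.79

Element Jv pattern (n=3): 0.06228751 : 0.28453636 : 0.43326476 : 0.21991137
Element Jm pattern (n=2): 0.22306729 : 0.49846542 : 0.27846729
Convolve the two distributions (both contribute in 2-u steps):
  M: 0.06228751×0.22306729 = 0.013894
  M+2: 0.06228751×0.49846542 + 0.28453636×0.22306729 = 0.094519
  M+4: 0.06228751×0.27846729 + 0.28453636×0.49846542 + 0.43326476×0.22306729 = 0.255824
  M+6: 0.28453636×0.27846729 + 0.43326476×0.49846542 + 0.21991137×0.22306729 = 0.344257
  M+8: 0.43326476×0.27846729 + 0.21991137×0.49846542 = 0.230268
  M+10: 0.21991137×0.27846729 = 0.061238
Scale to base peak (0.344257) = 100: 4.04 : 27.46 : 74.31 : 100.00 : 66.89 : 17.79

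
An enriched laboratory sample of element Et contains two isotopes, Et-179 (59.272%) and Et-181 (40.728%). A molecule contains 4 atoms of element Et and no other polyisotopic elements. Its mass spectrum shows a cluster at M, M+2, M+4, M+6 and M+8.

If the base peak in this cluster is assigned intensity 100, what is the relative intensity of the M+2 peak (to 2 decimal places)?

97.02

Term probabilities: M 0.1234, M+2 0.3392, M+4 0.3497, M+6 0.1602, M+8 0.0275. Base peak = M+4.
P(M+4) = C(4,2) × 0.59272^2 × 0.40728^2 = 6 × 0.351317 × 0.165877 = 0.349652 (base)
P(M+2) = C(4,1) × 0.59272^3 × 0.40728^1 = 4 × 0.20823261 × 0.40728 = 0.339236
Relative intensity = 0.339236 / 0.349652 × 100 = 97.02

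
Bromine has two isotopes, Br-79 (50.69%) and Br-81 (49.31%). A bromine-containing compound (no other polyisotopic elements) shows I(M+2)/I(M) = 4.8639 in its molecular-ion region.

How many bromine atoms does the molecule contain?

For n independent Br atoms, I(M+2)/I(M) = n · (abundance Br-81) / (abundance Br-79) = n · 0.4931/0.5069.
n = 4.8639 × 0.5069/0.4931 = 5.00 ≈ 5

5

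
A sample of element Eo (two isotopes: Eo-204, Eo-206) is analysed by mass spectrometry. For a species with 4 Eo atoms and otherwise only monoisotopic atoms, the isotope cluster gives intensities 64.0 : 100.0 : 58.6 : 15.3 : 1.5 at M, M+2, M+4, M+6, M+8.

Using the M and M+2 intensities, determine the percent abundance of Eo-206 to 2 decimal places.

28.09%

Let p = fractional abundance of Eo-204. I(M+2)/I(M) = [C(4,1)·p^3·(1−p)] / p^4 = 4·(1−p)/p = 100.0/64.0 = 1.5625
(1−p)/p = 1.5625/4 = 0.3906  ⇒  p = 1/(1 + 0.3906) = 0.7191
Eo-204: 71.91%, Eo-206: 28.09%.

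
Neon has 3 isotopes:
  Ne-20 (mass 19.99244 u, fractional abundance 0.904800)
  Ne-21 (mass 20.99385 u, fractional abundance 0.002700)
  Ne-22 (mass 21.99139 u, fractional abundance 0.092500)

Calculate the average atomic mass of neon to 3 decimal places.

20.180 u

The abundance-weighted mean is 0.904800 × 19.99244 + 0.002700 × 20.99385 + 0.092500 × 21.99139
= 18.089160 + 0.056683 + 2.034204 = 20.180047 u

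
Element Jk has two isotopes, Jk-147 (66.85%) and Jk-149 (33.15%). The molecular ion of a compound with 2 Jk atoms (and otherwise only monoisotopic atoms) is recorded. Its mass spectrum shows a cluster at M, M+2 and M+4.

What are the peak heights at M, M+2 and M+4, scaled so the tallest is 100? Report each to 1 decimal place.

100.0 : 99.2 : 24.6

Each Jk atom is independently Jk-147 (p = 0.6685) or Jk-149 (q = 0.3315); the cluster is the binomial expansion (p + q)^2.
P(M) = 0.6685^2 = 0.446892
P(M+2) = 2 × 0.6685^1 × 0.3315^1 = 0.443215
P(M+4) = 0.3315^2 = 0.109892
The M peak is largest (0.446892); scaling to 100 gives 100.0 : 99.2 : 24.6.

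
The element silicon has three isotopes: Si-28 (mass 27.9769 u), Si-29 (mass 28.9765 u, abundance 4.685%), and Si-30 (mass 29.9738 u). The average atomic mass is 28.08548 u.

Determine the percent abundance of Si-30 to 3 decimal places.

The remaining 95.315% is split between Si-28 (fraction x) and Si-30 (fraction 0.95315 − x).
Substituting: 27.9769x + 29.9738(0.95315 − x) = 26.727930975
(27.9769 − 29.9738)x = -1.841596495  ⇒  x = 0.92223, y = 0.03092
Si-28: 92.223%, Si-30: 3.092%.

3.092%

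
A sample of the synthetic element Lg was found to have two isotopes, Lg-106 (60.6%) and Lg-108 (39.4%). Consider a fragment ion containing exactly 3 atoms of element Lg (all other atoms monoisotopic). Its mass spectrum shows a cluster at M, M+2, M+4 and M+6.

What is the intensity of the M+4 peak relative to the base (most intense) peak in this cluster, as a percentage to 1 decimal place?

(0.606 + 0.394)^3 gives M 0.2225, M+2 0.4341, M+4 0.2822, M+6 0.0612; the largest is M+2.
P(M+2) = C(3,1) × 0.606^2 × 0.394^1 = 3 × 0.367236 × 0.3940 = 0.434073 (base)
P(M+4) = C(3,2) × 0.606^1 × 0.394^2 = 3 × 0.6060 × 0.155236 = 0.282219
Relative intensity = 0.282219 / 0.434073 × 100 = 65.0

65.0%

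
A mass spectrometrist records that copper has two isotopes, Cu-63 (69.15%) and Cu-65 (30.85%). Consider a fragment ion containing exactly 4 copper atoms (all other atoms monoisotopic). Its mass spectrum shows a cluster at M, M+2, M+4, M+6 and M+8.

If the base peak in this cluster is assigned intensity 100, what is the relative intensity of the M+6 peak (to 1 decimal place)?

Term probabilities: M 0.2286, M+2 0.4080, M+4 0.2731, M+6 0.0812, M+8 0.0091. Base peak = M+2.
P(M+2) = C(4,1) × 0.6915^3 × 0.3085^1 = 4 × 0.33065611 × 0.3085 = 0.408030 (base)
P(M+6) = C(4,3) × 0.6915^1 × 0.3085^3 = 4 × 0.6915 × 0.02936064 = 0.081212
Relative intensity = 0.081212 / 0.408030 × 100 = 19.9

19.9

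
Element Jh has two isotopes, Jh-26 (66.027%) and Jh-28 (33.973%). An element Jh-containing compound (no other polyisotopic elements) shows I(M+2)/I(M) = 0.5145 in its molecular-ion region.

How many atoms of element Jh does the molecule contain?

1

With n Jh atoms, P(M+2)/P(M) = C(n,1)·p^(n−1)q / p^n = n·q/p = n · 0.33973/0.66027.
n = 0.5145 × 0.66027/0.33973 = 1.00 ≈ 1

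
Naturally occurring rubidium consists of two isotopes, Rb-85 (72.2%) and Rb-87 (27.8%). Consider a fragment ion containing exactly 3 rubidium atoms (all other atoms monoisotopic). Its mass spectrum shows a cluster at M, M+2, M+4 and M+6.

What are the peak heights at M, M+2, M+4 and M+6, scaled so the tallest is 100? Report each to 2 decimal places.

86.57 : 100.00 : 38.50 : 4.94

Expanding (0.722 + 0.278)^3:
P(M) = 0.722^3 = 0.376367
P(M+2) = 3 × 0.722^2 × 0.278^1 = 0.434751
P(M+4) = 3 × 0.722^1 × 0.278^2 = 0.167397
P(M+6) = 0.278^3 = 0.021485
The M+2 peak is largest (0.434751); scaling to 100 gives 86.57 : 100.00 : 38.50 : 4.94.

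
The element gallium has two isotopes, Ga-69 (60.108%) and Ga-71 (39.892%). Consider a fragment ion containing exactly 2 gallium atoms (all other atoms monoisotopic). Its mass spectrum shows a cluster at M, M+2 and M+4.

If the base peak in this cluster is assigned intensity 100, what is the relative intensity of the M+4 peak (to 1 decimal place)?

Term probabilities: M 0.3613, M+2 0.4796, M+4 0.1591. Base peak = M+2.
P(M+2) = C(2,1) × 0.60108^1 × 0.39892^1 = 2 × 0.60108 × 0.39892 = 0.479566 (base)
P(M+4) = C(2,2) × 0.60108^0 × 0.39892^2 = 1 × 1.0000 × 0.15913717 = 0.159137
Relative intensity = 0.159137 / 0.479566 × 100 = 33.2

33.2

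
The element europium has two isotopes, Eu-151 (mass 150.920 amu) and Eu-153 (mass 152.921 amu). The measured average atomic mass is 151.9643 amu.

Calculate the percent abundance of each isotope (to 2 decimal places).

Eu-151: 47.81%, Eu-153: 52.19%

With x = fraction of Eu-151 (so Eu-153 is 1 − x):
150.920·x + 152.921·(1 − x) = 151.9643
(150.920 − 152.921)·x = 151.9643 − 152.921
x = -0.9567 / -2.001 = 0.47811 → 47.81% Eu-151, 52.19% Eu-153.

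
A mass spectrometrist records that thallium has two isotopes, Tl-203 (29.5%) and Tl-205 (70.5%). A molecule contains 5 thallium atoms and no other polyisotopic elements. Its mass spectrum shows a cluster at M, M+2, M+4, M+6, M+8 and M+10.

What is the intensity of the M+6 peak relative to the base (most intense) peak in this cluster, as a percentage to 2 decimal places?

Term probabilities: M 0.0022, M+2 0.0267, M+4 0.1276, M+6 0.3049, M+8 0.3644, M+10 0.1742. Base peak = M+8.
P(M+8) = C(5,4) × 0.295^1 × 0.705^4 = 5 × 0.2950 × 0.24703385 = 0.364375 (base)
P(M+6) = C(5,3) × 0.295^2 × 0.705^3 = 10 × 0.087025 × 0.35040263 = 0.304938
Relative intensity = 0.304938 / 0.364375 × 100 = 83.69

83.69%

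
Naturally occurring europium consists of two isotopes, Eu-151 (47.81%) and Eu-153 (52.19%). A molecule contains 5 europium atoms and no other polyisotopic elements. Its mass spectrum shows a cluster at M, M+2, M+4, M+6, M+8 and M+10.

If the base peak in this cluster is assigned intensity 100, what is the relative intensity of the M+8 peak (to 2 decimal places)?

Binomial terms of (0.4781 + 0.5219)^5: M 0.0250, M+2 0.1363, M+4 0.2977, M+6 0.3249, M+8 0.1774, M+10 0.0387 → M+6 is the base peak.
P(M+6) = C(5,3) × 0.4781^2 × 0.5219^3 = 10 × 0.22857961 × 0.14215492 = 0.324937 (base)
P(M+8) = C(5,4) × 0.4781^1 × 0.5219^4 = 5 × 0.4781 × 0.07419065 = 0.177353
Relative intensity = 0.177353 / 0.324937 × 100 = 54.58

54.58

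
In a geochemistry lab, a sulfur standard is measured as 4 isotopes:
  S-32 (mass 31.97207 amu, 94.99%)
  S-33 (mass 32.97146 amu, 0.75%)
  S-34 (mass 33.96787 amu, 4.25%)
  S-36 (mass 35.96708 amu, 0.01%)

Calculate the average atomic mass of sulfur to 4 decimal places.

Ar = Σ fᵢ·mᵢ = 0.9499 × 31.97207 + 0.0075 × 32.97146 + 0.0425 × 33.96787 + 0.0001 × 35.96708
= 30.370269 + 0.247286 + 1.443634 + 0.003597 = 32.064786 amu

32.0648 amu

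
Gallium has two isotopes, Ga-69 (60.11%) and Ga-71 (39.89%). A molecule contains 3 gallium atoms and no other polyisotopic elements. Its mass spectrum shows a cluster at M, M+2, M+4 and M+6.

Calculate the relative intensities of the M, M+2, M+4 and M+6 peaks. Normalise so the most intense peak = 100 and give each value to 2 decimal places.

Expanding (0.6011 + 0.3989)^3:
P(M) = 0.6011^3 = 0.217190
P(M+2) = 3 × 0.6011^2 × 0.3989^1 = 0.432393
P(M+4) = 3 × 0.6011^1 × 0.3989^2 = 0.286943
P(M+6) = 0.3989^3 = 0.063473
The M+2 peak is largest (0.432393); scaling to 100 gives 50.23 : 100.00 : 66.36 : 14.68.

50.23 : 100.00 : 66.36 : 14.68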